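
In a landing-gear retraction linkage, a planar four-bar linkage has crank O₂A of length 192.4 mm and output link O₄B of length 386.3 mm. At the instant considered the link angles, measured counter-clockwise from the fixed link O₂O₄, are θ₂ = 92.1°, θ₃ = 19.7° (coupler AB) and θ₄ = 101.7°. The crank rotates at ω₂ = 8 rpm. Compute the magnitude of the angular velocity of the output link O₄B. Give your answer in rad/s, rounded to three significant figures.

0.402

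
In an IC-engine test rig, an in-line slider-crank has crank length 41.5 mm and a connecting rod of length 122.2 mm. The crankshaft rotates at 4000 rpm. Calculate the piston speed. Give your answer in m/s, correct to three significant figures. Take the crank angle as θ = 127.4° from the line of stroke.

ω = 2π·4000/60 = 418.9 rad/s
For an in-line slider-crank, x = r cosθ + √(L² − r² sin²θ), so v = −rω sinθ·[1 + r cosθ/√(L² − r² sin²θ)].
With r = 0.0415 m, L = 0.1222 m, θ = 127.4°: √(L² − r² sin²θ) = 0.11767 m.
v = −0.0415·418.9·0.79441·[1 + 0.0415·-0.60738/0.11767] = -10.851 m/s.
|v| = 10.851 m/s.

10.9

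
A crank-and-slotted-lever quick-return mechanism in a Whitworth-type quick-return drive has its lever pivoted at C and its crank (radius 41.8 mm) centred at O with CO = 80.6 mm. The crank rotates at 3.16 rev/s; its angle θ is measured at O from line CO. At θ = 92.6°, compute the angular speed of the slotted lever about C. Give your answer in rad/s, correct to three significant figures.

ω = 19.85 rad/s (from 3.16 rev/s).
Crank pin A relative to C: A = (d + r cosθ, r sinθ); lever angle φ = atan2(r sinθ, d + r cosθ).
Differentiating tanφ: φ̇ = rω(d cosθ + r)/(d² + r² + 2dr cosθ).
d² + r² + 2dr cosθ = |CA|² = 0.00793794 m²;  d cosθ + r = +0.038144 m.
|ω_lever| = |0.0418·19.85·+0.038144| / 0.00793794 = 3.988 rad/s.

3.99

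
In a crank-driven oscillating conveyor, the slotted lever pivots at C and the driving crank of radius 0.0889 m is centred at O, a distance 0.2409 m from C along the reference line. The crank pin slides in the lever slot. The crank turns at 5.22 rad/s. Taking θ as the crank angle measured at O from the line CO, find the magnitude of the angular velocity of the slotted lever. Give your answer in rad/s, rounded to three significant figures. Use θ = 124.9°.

ω = 5.22 rad/s
Crank pin A relative to C: A = (d + r cosθ, r sinθ); lever angle φ = atan2(r sinθ, d + r cosθ).
Differentiating tanφ: φ̇ = rω(d cosθ + r)/(d² + r² + 2dr cosθ).
d² + r² + 2dr cosθ = |CA|² = 0.0414299 m²;  d cosθ + r = -0.04893 m.
|ω_lever| = |0.0889·5.22·-0.04893| / 0.0414299 = 0.54807 rad/s.

0.548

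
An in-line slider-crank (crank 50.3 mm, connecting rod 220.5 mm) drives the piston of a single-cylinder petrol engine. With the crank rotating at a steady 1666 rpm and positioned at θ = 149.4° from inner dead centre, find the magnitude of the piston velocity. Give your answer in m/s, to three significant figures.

3.58

ω = 2π·1666/60 = 174.5 rad/s
For an in-line slider-crank, x = r cosθ + √(L² − r² sin²θ), so v = −rω sinθ·[1 + r cosθ/√(L² − r² sin²θ)].
With r = 0.0503 m, L = 0.2205 m, θ = 149.4°: √(L² − r² sin²θ) = 0.21901 m.
v = −0.0503·174.5·0.50904·[1 + 0.0503·-0.86074/0.21901] = -3.584 m/s.
|v| = 3.584 m/s.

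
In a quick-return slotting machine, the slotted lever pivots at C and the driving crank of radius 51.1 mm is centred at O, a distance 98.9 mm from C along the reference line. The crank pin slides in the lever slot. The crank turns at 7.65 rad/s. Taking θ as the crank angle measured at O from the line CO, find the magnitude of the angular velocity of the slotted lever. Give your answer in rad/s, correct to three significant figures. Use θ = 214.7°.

ω = 7.65 rad/s
Crank pin A relative to C: A = (d + r cosθ, r sinθ); lever angle φ = atan2(r sinθ, d + r cosθ).
Differentiating tanφ: φ̇ = rω(d cosθ + r)/(d² + r² + 2dr cosθ).
d² + r² + 2dr cosθ = |CA|² = 0.00408253 m²;  d cosθ + r = -0.03021 m.
|ω_lever| = |0.0511·7.65·-0.03021| / 0.00408253 = 2.8927 rad/s.

2.89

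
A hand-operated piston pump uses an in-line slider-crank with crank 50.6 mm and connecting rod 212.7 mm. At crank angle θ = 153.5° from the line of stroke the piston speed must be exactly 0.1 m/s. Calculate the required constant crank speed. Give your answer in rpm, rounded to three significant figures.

For an in-line slider-crank, |v_piston| = rω|sinθ|·[1 + r cosθ/√(L² − r² sin²θ)].
With r = 0.0506 m, L = 0.2127 m, θ = 153.5°: the bracketed kinematic factor |dx/dθ| = 0.017744 m.
ω = v/|dx/dθ| = 0.1/0.017744 = 5.6359 rad/s.
N = 60ω/(2π) = 53.818 rpm.

53.8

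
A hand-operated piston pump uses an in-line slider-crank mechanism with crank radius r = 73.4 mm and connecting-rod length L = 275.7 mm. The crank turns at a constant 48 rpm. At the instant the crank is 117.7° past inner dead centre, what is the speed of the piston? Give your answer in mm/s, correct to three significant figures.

285

ω = 2π·48/60 = 5.027 rad/s
For an in-line slider-crank, x = r cosθ + √(L² − r² sin²θ), so v = −rω sinθ·[1 + r cosθ/√(L² − r² sin²θ)].
With r = 0.0734 m, L = 0.2757 m, θ = 117.7°: √(L² − r² sin²θ) = 0.26793 m.
v = −0.0734·5.027·0.88539·[1 + 0.0734·-0.46484/0.26793] = -0.28507 m/s.
|v| = 0.28507 m/s = 285.07 mm/s.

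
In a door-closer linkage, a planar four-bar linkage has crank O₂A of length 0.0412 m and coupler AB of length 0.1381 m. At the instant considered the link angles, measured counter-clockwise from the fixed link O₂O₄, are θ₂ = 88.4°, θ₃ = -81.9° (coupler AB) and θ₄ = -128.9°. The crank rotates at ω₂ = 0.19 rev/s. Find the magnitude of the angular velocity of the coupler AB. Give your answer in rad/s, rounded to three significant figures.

0.295

ω₂ = 1.194 rad/s (from 0.19 rev/s).
Differentiating the loop-closure r₂e^{iθ₂}+r₃e^{iθ₃}=r₁+r₄e^{iθ₄} gives r₂ω₂e^{iθ₂}+r₃ω₃e^{iθ₃}=r₄ω₄e^{iθ₄}.
Eliminating the other unknown: ω₃ = r₂ω₂ sin(θ₄−θ₂) / [r₃ sin(θ₃−θ₄)].
Numerator sine = +0.60599; denominator sine = +0.73135.
Result = 0.0412·1.194·(+0.60599) / (0.1381·(+0.73135)) = +0.2951 rad/s; magnitude 0.2951 rad/s.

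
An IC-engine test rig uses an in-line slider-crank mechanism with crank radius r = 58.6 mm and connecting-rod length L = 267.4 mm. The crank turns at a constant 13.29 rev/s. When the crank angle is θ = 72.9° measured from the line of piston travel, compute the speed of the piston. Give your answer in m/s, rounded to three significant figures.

4.99

ω = 2π·13.3 = 83.5 rad/s
For an in-line slider-crank, x = r cosθ + √(L² − r² sin²θ), so v = −rω sinθ·[1 + r cosθ/√(L² − r² sin²θ)].
With r = 0.0586 m, L = 0.2674 m, θ = 72.9°: √(L² − r² sin²θ) = 0.26147 m.
v = −0.0586·83.5·0.95579·[1 + 0.0586·0.29404/0.26147] = -4.9852 m/s.
|v| = 4.9852 m/s.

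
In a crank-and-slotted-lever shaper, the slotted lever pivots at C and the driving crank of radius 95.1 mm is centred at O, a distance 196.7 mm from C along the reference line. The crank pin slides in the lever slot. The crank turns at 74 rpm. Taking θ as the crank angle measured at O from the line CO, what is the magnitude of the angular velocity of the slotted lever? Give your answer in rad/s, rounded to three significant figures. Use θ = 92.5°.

1.38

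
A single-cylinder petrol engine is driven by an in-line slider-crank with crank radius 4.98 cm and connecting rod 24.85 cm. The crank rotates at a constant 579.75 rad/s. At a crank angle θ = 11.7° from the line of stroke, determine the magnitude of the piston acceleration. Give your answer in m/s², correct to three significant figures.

ω = 579.8 rad/s
x(θ) = r cosθ + √(L² − r² sin²θ); with ω constant, a = ω²·d²x/dθ².
d²x/dθ² = −r cosθ − r²(cos2θ)/√u − r⁴ sin²2θ/(4u^{3/2}),  u = L² − r² sin²θ = 0.0616503 m².
Substituting r = 0.0498 m, L = 0.2485 m, θ = 11.7°: d²x/dθ² = -0.057948 m.
a = ω²·d²x/dθ² = (579.8)²·(-0.057948) = -19477 m/s²;  |a| = 19477 m/s².

19500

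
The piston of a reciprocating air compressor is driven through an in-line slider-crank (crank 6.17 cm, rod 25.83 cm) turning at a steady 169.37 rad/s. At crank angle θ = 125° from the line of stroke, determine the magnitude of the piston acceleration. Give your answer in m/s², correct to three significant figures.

ω = 169.4 rad/s
x(θ) = r cosθ + √(L² − r² sin²θ); with ω constant, a = ω²·d²x/dθ².
d²x/dθ² = −r cosθ − r²(cos2θ)/√u − r⁴ sin²2θ/(4u^{3/2}),  u = L² − r² sin²θ = 0.0641644 m².
Substituting r = 0.0617 m, L = 0.2583 m, θ = 125°: d²x/dθ² = +0.040333 m.
a = ω²·d²x/dθ² = (169.4)²·(+0.040333) = +1157 m/s²;  |a| = 1157 m/s².

1160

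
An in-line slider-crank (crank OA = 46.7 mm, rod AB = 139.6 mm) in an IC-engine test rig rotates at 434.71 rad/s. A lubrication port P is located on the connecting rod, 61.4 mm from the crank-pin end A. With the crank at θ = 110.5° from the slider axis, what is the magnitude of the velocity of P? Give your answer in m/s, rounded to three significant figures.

ω = 434.7 rad/s.  Crank-pin speed |V_A| = rω = 20.301 m/s, perpendicular to OA.
Rod angle: sinφ = −(r/L) sinθ ⇒ φ = -18.261°; ω_rod = −rω cosθ/√(L²−r²sin²θ) = +53.629 rad/s.
V_P = V_A + ω_rod × AP, with AP = 0.0614 m along the rod.
Components: V_Px = −rω sinθ − a·ω_rod·sinφ = -17.984 m/s;  V_Py = rω cosθ + a·ω_rod·cosφ = -3.9826 m/s.
|V_P| = √(V_Px² + V_Py²) = 18.419 m/s.

18.4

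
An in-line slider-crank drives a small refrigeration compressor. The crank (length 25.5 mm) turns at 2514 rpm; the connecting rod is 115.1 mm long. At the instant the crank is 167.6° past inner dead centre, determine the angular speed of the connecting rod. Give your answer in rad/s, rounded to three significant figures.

57.0

ω = 263.3 rad/s (converted from 2514 rpm).
The rod makes angle φ with the slider axis where L sinφ = r sinθ; differentiating, L cosφ·φ̇ = r ω cosθ.
L cosφ = √(L² − r² sin²θ) = 0.11497 m.
|ω_rod| = r ω |cosθ| / √(L² − r² sin²θ) = 0.0255·263.3·0.97667/0.11497 = 57.03 rad/s.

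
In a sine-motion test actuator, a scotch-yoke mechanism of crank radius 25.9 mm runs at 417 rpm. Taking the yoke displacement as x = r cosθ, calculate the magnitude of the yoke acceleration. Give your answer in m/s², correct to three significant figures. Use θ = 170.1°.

ω = 43.67 rad/s (from 417 rpm).
x = r cosθ ⇒ ẍ = −rω² cosθ (ω constant).
|a| = rω²|cosθ| = 0.0259·(43.67)²·|cos 170.1°| = 48.653 m/s².

48.7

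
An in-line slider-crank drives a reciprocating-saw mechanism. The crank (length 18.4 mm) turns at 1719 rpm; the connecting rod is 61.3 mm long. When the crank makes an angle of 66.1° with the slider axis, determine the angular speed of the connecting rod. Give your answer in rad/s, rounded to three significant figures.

22.8

ω = 180 rad/s (converted from 1719 rpm).
The rod makes angle φ with the slider axis where L sinφ = r sinθ; differentiating, L cosφ·φ̇ = r ω cosθ.
L cosφ = √(L² − r² sin²θ) = 0.058947 m.
|ω_rod| = r ω |cosθ| / √(L² − r² sin²θ) = 0.0184·180·0.40514/0.058947 = 22.765 rad/s.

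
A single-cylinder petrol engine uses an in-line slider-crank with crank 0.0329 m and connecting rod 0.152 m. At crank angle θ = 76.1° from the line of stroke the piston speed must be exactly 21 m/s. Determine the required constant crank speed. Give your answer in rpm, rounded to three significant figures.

5960

For an in-line slider-crank, |v_piston| = rω|sinθ|·[1 + r cosθ/√(L² − r² sin²θ)].
With r = 0.0329 m, L = 0.152 m, θ = 76.1°: the bracketed kinematic factor |dx/dθ| = 0.033635 m.
ω = v/|dx/dθ| = 21/0.033635 = 624.35 rad/s.
N = 60ω/(2π) = 5962.1 rpm.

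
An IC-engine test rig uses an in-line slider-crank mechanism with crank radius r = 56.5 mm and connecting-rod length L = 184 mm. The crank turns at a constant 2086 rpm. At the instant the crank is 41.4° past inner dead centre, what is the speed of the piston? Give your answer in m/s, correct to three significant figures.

10.1

ω = 2π·2086/60 = 218.4 rad/s
For an in-line slider-crank, x = r cosθ + √(L² − r² sin²θ), so v = −rω sinθ·[1 + r cosθ/√(L² − r² sin²θ)].
With r = 0.0565 m, L = 0.184 m, θ = 41.4°: √(L² − r² sin²θ) = 0.18017 m.
v = −0.0565·218.4·0.66131·[1 + 0.0565·0.75011/0.18017] = -10.082 m/s.
|v| = 10.082 m/s.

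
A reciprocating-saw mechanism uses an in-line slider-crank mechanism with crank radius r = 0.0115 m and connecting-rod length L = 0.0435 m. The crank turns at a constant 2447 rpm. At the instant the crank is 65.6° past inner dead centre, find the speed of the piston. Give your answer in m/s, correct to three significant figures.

2.99

ω = 2π·2447/60 = 256.2 rad/s
For an in-line slider-crank, x = r cosθ + √(L² − r² sin²θ), so v = −rω sinθ·[1 + r cosθ/√(L² − r² sin²θ)].
With r = 0.0115 m, L = 0.0435 m, θ = 65.6°: √(L² − r² sin²θ) = 0.04222 m.
v = −0.0115·256.2·0.91068·[1 + 0.0115·0.41310/0.04222] = -2.9856 m/s.
|v| = 2.9856 m/s.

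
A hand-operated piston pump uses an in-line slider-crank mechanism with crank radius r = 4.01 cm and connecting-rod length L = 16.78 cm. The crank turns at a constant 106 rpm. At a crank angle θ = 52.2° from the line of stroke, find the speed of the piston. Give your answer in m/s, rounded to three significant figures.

ω = 2π·106/60 = 11.1 rad/s
For an in-line slider-crank, x = r cosθ + √(L² − r² sin²θ), so v = −rω sinθ·[1 + r cosθ/√(L² − r² sin²θ)].
With r = 0.0401 m, L = 0.1678 m, θ = 52.2°: √(L² − r² sin²θ) = 0.16478 m.
v = −0.0401·11.1·0.79016·[1 + 0.0401·0.61291/0.16478] = -0.40417 m/s.
|v| = 0.40417 m/s.

0.404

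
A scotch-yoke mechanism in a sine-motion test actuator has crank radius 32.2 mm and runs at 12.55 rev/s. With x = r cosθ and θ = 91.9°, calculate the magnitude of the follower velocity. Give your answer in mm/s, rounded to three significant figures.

2540

ω = 78.85 rad/s (from 12.55 rev/s).
x = r cosθ ⇒ ẋ = −rω sinθ.
|v| = rω|sinθ| = 0.0322·78.85·|sin 91.9°| = 2.5377 m/s = 2537.7 mm/s.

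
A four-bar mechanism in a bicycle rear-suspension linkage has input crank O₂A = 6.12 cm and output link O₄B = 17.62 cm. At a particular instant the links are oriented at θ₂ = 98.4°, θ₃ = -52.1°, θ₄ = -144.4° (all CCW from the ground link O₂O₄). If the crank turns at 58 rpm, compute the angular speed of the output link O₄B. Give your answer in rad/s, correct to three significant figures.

ω₂ = 6.074 rad/s (from 58 rpm).
Differentiating the loop-closure r₂e^{iθ₂}+r₃e^{iθ₃}=r₁+r₄e^{iθ₄} gives r₂ω₂e^{iθ₂}+r₃ω₃e^{iθ₃}=r₄ω₄e^{iθ₄}.
Eliminating the other unknown: ω₄ = r₂ω₂ sin(θ₂−θ₃) / [r₄ sin(θ₄−θ₃)].
Numerator sine = +0.49242; denominator sine = -0.99919.
Result = 0.0612·6.074·(+0.49242) / (0.1762·(-0.99919)) = -1.0397 rad/s; magnitude 1.0397 rad/s.

1.04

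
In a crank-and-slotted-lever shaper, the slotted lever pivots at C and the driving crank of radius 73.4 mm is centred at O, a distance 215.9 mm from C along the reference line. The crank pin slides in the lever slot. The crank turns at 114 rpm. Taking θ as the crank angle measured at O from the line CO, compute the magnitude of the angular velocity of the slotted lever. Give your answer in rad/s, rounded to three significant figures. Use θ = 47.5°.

ω = 11.94 rad/s (from 114 rpm).
Crank pin A relative to C: A = (d + r cosθ, r sinθ); lever angle φ = atan2(r sinθ, d + r cosθ).
Differentiating tanφ: φ̇ = rω(d cosθ + r)/(d² + r² + 2dr cosθ).
d² + r² + 2dr cosθ = |CA|² = 0.0734126 m²;  d cosθ + r = +0.21926 m.
|ω_lever| = |0.0734·11.94·+0.21926| / 0.0734126 = 2.6171 rad/s.

2.62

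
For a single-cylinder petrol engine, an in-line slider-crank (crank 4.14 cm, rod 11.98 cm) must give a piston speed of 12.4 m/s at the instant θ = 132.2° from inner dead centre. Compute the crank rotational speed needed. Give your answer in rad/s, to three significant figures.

532

For an in-line slider-crank, |v_piston| = rω|sinθ|·[1 + r cosθ/√(L² − r² sin²θ)].
With r = 0.0414 m, L = 0.1198 m, θ = 132.2°: the bracketed kinematic factor |dx/dθ| = 0.023305 m.
ω = v/|dx/dθ| = 12.4/0.023305 = 532.08 rad/s.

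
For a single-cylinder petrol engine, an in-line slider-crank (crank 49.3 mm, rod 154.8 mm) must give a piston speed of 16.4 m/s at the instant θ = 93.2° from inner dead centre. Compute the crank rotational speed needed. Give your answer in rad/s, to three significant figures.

340

For an in-line slider-crank, |v_piston| = rω|sinθ|·[1 + r cosθ/√(L² − r² sin²θ)].
With r = 0.0493 m, L = 0.1548 m, θ = 93.2°: the bracketed kinematic factor |dx/dθ| = 0.0483 m.
ω = v/|dx/dθ| = 16.4/0.0483 = 339.54 rad/s.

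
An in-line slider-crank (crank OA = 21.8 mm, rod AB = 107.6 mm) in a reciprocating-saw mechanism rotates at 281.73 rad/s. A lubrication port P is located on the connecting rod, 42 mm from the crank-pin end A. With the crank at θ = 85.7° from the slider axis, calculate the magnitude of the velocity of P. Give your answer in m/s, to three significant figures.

6.17

ω = 281.7 rad/s.  Crank-pin speed |V_A| = rω = 6.1417 m/s, perpendicular to OA.
Rod angle: sinφ = −(r/L) sinθ ⇒ φ = -11.656°; ω_rod = −rω cosθ/√(L²−r²sin²θ) = -4.3698 rad/s.
V_P = V_A + ω_rod × AP, with AP = 0.042 m along the rod.
Components: V_Px = −rω sinθ − a·ω_rod·sinφ = -6.1615 m/s;  V_Py = rω cosθ + a·ω_rod·cosφ = +0.28075 m/s.
|V_P| = √(V_Px² + V_Py²) = 6.1679 m/s.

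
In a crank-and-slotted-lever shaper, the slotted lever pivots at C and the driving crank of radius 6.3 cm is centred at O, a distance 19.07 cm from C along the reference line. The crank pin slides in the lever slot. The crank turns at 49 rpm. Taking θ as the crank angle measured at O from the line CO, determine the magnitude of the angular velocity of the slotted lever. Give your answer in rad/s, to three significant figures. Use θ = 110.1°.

ω = 5.131 rad/s (from 49 rpm).
Crank pin A relative to C: A = (d + r cosθ, r sinθ); lever angle φ = atan2(r sinθ, d + r cosθ).
Differentiating tanφ: φ̇ = rω(d cosθ + r)/(d² + r² + 2dr cosθ).
d² + r² + 2dr cosθ = |CA|² = 0.032078 m²;  d cosθ + r = -0.0025359 m.
|ω_lever| = |0.063·5.131·-0.0025359| / 0.032078 = 0.025556 rad/s.

0.0256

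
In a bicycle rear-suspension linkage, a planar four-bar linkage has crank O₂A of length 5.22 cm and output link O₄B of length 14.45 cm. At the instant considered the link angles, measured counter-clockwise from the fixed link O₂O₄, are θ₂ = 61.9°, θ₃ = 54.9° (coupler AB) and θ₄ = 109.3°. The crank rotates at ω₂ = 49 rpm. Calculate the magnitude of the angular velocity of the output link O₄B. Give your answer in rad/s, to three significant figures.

0.278

ω₂ = 5.131 rad/s (from 49 rpm).
Differentiating the loop-closure r₂e^{iθ₂}+r₃e^{iθ₃}=r₁+r₄e^{iθ₄} gives r₂ω₂e^{iθ₂}+r₃ω₃e^{iθ₃}=r₄ω₄e^{iθ₄}.
Eliminating the other unknown: ω₄ = r₂ω₂ sin(θ₂−θ₃) / [r₄ sin(θ₄−θ₃)].
Numerator sine = +0.12187; denominator sine = +0.81310.
Result = 0.0522·5.131·(+0.12187) / (0.1445·(+0.81310)) = +0.27783 rad/s; magnitude 0.27783 rad/s.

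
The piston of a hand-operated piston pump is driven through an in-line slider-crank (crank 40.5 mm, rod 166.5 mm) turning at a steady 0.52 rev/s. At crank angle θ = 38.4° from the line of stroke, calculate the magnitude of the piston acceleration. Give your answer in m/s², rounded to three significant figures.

ω = 2π·0.52 = 3.267 rad/s
x(θ) = r cosθ + √(L² − r² sin²θ); with ω constant, a = ω²·d²x/dθ².
d²x/dθ² = −r cosθ − r²(cos2θ)/√u − r⁴ sin²2θ/(4u^{3/2}),  u = L² − r² sin²θ = 0.0270894 m².
Substituting r = 0.0405 m, L = 0.1665 m, θ = 38.4°: d²x/dθ² = -0.034158 m.
a = ω²·d²x/dθ² = (3.267)²·(-0.034158) = -0.36464 m/s²;  |a| = 0.36464 m/s².

0.365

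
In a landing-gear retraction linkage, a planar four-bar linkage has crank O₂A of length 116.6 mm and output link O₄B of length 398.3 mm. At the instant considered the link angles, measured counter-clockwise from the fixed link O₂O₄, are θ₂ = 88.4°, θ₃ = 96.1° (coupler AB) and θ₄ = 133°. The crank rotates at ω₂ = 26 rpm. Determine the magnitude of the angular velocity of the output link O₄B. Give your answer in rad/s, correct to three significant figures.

ω₂ = 2.723 rad/s (from 26 rpm).
Differentiating the loop-closure r₂e^{iθ₂}+r₃e^{iθ₃}=r₁+r₄e^{iθ₄} gives r₂ω₂e^{iθ₂}+r₃ω₃e^{iθ₃}=r₄ω₄e^{iθ₄}.
Eliminating the other unknown: ω₄ = r₂ω₂ sin(θ₂−θ₃) / [r₄ sin(θ₄−θ₃)].
Numerator sine = -0.13399; denominator sine = +0.60042.
Result = 0.1166·2.723·(-0.13399) / (0.3983·(+0.60042)) = -0.17787 rad/s; magnitude 0.17787 rad/s.

0.178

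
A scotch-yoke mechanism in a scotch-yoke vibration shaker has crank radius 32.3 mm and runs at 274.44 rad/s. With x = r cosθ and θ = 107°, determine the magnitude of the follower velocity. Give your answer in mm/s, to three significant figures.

ω = 274.4 rad/s
x = r cosθ ⇒ ẋ = −rω sinθ.
|v| = rω|sinθ| = 0.0323·274.4·|sin 107°| = 8.4771 m/s = 8477.1 mm/s.

8480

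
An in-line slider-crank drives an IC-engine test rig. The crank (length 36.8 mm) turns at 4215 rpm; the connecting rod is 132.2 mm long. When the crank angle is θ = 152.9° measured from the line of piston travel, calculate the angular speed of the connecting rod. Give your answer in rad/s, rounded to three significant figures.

110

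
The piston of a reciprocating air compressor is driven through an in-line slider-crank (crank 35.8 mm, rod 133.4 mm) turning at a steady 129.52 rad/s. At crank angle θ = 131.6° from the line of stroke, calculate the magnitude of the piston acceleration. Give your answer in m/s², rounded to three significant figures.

ω = 129.5 rad/s
x(θ) = r cosθ + √(L² − r² sin²θ); with ω constant, a = ω²·d²x/dθ².
d²x/dθ² = −r cosθ − r²(cos2θ)/√u − r⁴ sin²2θ/(4u^{3/2}),  u = L² − r² sin²θ = 0.0170789 m².
Substituting r = 0.0358 m, L = 0.1334 m, θ = 131.6°: d²x/dθ² = +0.024748 m.
a = ω²·d²x/dθ² = (129.5)²·(+0.024748) = +415.16 m/s²;  |a| = 415.16 m/s².

415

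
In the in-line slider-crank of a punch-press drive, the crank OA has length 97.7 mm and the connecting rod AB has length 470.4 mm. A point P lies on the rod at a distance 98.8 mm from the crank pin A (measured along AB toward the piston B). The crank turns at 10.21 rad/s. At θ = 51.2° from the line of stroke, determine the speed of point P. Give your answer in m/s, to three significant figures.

0.939

ω = 10.21 rad/s.  Crank-pin speed |V_A| = rω = 0.99752 m/s, perpendicular to OA.
Rod angle: sinφ = −(r/L) sinθ ⇒ φ = -9.315°; ω_rod = −rω cosθ/√(L²−r²sin²θ) = -1.3465 rad/s.
V_P = V_A + ω_rod × AP, with AP = 0.0988 m along the rod.
Components: V_Px = −rω sinθ − a·ω_rod·sinφ = -0.79894 m/s;  V_Py = rω cosθ + a·ω_rod·cosφ = +0.49377 m/s.
|V_P| = √(V_Px² + V_Py²) = 0.9392 m/s.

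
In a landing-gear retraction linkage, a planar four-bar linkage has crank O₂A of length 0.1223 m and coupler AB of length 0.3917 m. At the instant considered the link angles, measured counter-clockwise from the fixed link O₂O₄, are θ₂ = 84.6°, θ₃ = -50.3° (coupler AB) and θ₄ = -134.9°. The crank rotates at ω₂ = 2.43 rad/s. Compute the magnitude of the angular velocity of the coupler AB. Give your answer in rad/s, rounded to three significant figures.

0.485

ω₂ = 2.43 rad/s
Differentiating the loop-closure r₂e^{iθ₂}+r₃e^{iθ₃}=r₁+r₄e^{iθ₄} gives r₂ω₂e^{iθ₂}+r₃ω₃e^{iθ₃}=r₄ω₄e^{iθ₄}.
Eliminating the other unknown: ω₃ = r₂ω₂ sin(θ₄−θ₂) / [r₃ sin(θ₃−θ₄)].
Numerator sine = +0.63608; denominator sine = +0.99556.
Result = 0.1223·2.43·(+0.63608) / (0.3917·(+0.99556)) = +0.48475 rad/s; magnitude 0.48475 rad/s.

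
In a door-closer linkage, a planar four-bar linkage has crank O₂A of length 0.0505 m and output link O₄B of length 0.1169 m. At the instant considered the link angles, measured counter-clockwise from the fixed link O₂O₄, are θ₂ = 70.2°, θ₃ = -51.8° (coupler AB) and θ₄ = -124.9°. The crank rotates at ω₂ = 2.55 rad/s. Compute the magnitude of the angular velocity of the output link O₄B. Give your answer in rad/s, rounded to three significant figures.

0.976

ω₂ = 2.55 rad/s
Differentiating the loop-closure r₂e^{iθ₂}+r₃e^{iθ₃}=r₁+r₄e^{iθ₄} gives r₂ω₂e^{iθ₂}+r₃ω₃e^{iθ₃}=r₄ω₄e^{iθ₄}.
Eliminating the other unknown: ω₄ = r₂ω₂ sin(θ₂−θ₃) / [r₄ sin(θ₄−θ₃)].
Numerator sine = +0.84805; denominator sine = -0.95681.
Result = 0.0505·2.55·(+0.84805) / (0.1169·(-0.95681)) = -0.97636 rad/s; magnitude 0.97636 rad/s.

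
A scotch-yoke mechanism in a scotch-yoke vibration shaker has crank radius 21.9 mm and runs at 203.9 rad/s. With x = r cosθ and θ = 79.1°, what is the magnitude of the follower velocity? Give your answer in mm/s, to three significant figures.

ω = 203.9 rad/s
x = r cosθ ⇒ ẋ = −rω sinθ.
|v| = rω|sinθ| = 0.0219·203.9·|sin 79.1°| = 4.3848 m/s = 4384.8 mm/s.

4380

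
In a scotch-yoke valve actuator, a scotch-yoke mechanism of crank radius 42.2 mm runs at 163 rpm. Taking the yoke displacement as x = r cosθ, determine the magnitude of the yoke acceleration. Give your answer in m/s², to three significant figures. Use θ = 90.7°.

0.150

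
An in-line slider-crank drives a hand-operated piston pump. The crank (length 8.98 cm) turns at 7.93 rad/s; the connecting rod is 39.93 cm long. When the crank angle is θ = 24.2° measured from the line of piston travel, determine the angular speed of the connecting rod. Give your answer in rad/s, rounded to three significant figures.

ω = 7.93 rad/s
The rod makes angle φ with the slider axis where L sinφ = r sinθ; differentiating, L cosφ·φ̇ = r ω cosθ.
L cosφ = √(L² − r² sin²θ) = 0.3976 m.
|ω_rod| = r ω |cosθ| / √(L² − r² sin²θ) = 0.0898·7.93·0.91212/0.3976 = 1.6336 rad/s.

1.63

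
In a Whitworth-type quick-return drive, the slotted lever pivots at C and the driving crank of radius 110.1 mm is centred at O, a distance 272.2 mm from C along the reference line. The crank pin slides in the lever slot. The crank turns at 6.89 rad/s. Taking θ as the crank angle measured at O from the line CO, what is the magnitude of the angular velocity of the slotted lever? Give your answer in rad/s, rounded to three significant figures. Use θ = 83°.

ω = 6.89 rad/s
Crank pin A relative to C: A = (d + r cosθ, r sinθ); lever angle φ = atan2(r sinθ, d + r cosθ).
Differentiating tanφ: φ̇ = rω(d cosθ + r)/(d² + r² + 2dr cosθ).
d² + r² + 2dr cosθ = |CA|² = 0.0935195 m²;  d cosθ + r = +0.14327 m.
|ω_lever| = |0.1101·6.89·+0.14327| / 0.0935195 = 1.1622 rad/s.

1.16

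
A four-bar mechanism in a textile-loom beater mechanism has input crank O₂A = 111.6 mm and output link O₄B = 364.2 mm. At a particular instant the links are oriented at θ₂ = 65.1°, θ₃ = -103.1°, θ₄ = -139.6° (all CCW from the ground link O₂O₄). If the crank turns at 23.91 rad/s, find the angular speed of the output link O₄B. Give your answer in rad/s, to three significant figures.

2.52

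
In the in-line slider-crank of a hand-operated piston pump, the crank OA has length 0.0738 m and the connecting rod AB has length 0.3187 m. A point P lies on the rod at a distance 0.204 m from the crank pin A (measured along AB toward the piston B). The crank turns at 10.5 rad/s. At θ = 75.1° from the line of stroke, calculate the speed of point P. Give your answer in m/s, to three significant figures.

0.781

ω = 10.5 rad/s.  Crank-pin speed |V_A| = rω = 0.7749 m/s, perpendicular to OA.
Rod angle: sinφ = −(r/L) sinθ ⇒ φ = -12.931°; ω_rod = −rω cosθ/√(L²−r²sin²θ) = -0.64147 rad/s.
V_P = V_A + ω_rod × AP, with AP = 0.204 m along the rod.
Components: V_Px = −rω sinθ − a·ω_rod·sinφ = -0.77813 m/s;  V_Py = rω cosθ + a·ω_rod·cosφ = +0.071711 m/s.
|V_P| = √(V_Px² + V_Py²) = 0.78143 m/s.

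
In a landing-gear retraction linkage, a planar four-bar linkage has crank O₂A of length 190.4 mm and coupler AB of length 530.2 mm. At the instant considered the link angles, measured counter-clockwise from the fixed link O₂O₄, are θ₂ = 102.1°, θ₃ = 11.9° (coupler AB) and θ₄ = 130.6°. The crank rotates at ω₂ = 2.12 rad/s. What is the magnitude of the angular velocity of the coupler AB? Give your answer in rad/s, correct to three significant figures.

ω₂ = 2.12 rad/s
Differentiating the loop-closure r₂e^{iθ₂}+r₃e^{iθ₃}=r₁+r₄e^{iθ₄} gives r₂ω₂e^{iθ₂}+r₃ω₃e^{iθ₃}=r₄ω₄e^{iθ₄}.
Eliminating the other unknown: ω₃ = r₂ω₂ sin(θ₄−θ₂) / [r₃ sin(θ₃−θ₄)].
Numerator sine = +0.47716; denominator sine = -0.87715.
Result = 0.1904·2.12·(+0.47716) / (0.5302·(-0.87715)) = -0.41415 rad/s; magnitude 0.41415 rad/s.

0.414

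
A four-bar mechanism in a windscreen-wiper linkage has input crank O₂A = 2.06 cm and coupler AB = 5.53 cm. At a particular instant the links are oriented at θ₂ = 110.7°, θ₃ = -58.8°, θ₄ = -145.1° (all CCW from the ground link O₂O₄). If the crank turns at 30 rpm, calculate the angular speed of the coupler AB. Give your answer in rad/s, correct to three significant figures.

1.14

ω₂ = 3.142 rad/s (from 30 rpm).
Differentiating the loop-closure r₂e^{iθ₂}+r₃e^{iθ₃}=r₁+r₄e^{iθ₄} gives r₂ω₂e^{iθ₂}+r₃ω₃e^{iθ₃}=r₄ω₄e^{iθ₄}.
Eliminating the other unknown: ω₃ = r₂ω₂ sin(θ₄−θ₂) / [r₃ sin(θ₃−θ₄)].
Numerator sine = +0.96945; denominator sine = +0.99792.
Result = 0.0206·3.142·(+0.96945) / (0.0553·(+0.99792)) = +1.1369 rad/s; magnitude 1.1369 rad/s.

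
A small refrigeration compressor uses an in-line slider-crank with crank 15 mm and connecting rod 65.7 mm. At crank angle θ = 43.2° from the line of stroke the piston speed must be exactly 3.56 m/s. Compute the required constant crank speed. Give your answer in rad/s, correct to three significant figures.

297

For an in-line slider-crank, |v_piston| = rω|sinθ|·[1 + r cosθ/√(L² − r² sin²θ)].
With r = 0.015 m, L = 0.0657 m, θ = 43.2°: the bracketed kinematic factor |dx/dθ| = 0.011998 m.
ω = v/|dx/dθ| = 3.56/0.011998 = 296.71 rad/s.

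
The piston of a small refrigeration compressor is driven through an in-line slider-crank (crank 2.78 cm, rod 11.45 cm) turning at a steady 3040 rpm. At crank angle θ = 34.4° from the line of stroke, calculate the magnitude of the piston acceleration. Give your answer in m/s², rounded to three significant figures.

ω = 2π·3040/60 = 318.3 rad/s
x(θ) = r cosθ + √(L² − r² sin²θ); with ω constant, a = ω²·d²x/dθ².
d²x/dθ² = −r cosθ − r²(cos2θ)/√u − r⁴ sin²2θ/(4u^{3/2}),  u = L² − r² sin²θ = 0.0128636 m².
Substituting r = 0.0278 m, L = 0.1145 m, θ = 34.4°: d²x/dθ² = -0.025491 m.
a = ω²·d²x/dθ² = (318.3)²·(-0.025491) = -2583.4 m/s²;  |a| = 2583.4 m/s².

2580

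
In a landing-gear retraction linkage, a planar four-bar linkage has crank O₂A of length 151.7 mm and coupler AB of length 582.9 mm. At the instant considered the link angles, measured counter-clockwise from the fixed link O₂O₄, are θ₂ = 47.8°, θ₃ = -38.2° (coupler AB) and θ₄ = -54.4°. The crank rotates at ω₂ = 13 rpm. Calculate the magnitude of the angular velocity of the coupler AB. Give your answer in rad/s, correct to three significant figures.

1.24

ω₂ = 1.361 rad/s (from 13 rpm).
Differentiating the loop-closure r₂e^{iθ₂}+r₃e^{iθ₃}=r₁+r₄e^{iθ₄} gives r₂ω₂e^{iθ₂}+r₃ω₃e^{iθ₃}=r₄ω₄e^{iθ₄}.
Eliminating the other unknown: ω₃ = r₂ω₂ sin(θ₄−θ₂) / [r₃ sin(θ₃−θ₄)].
Numerator sine = -0.97742; denominator sine = +0.27899.
Result = 0.1517·1.361·(-0.97742) / (0.5829·(+0.27899)) = -1.2412 rad/s; magnitude 1.2412 rad/s.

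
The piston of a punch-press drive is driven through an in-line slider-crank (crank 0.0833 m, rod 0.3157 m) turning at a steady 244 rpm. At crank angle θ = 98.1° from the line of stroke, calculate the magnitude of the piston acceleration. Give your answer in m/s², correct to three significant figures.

ω = 2π·244/60 = 25.55 rad/s
x(θ) = r cosθ + √(L² − r² sin²θ); with ω constant, a = ω²·d²x/dθ².
d²x/dθ² = −r cosθ − r²(cos2θ)/√u − r⁴ sin²2θ/(4u^{3/2}),  u = L² − r² sin²θ = 0.0928654 m².
Substituting r = 0.0833 m, L = 0.3157 m, θ = 98.1°: d²x/dθ² = +0.03357 m.
a = ω²·d²x/dθ² = (25.55)²·(+0.03357) = +21.917 m/s²;  |a| = 21.917 m/s².

21.9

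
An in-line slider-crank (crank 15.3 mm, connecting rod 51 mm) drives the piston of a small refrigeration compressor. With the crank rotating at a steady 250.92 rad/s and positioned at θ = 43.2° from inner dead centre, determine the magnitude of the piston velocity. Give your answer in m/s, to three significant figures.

3.22

ω = 250.9 rad/s
For an in-line slider-crank, x = r cosθ + √(L² − r² sin²θ), so v = −rω sinθ·[1 + r cosθ/√(L² − r² sin²θ)].
With r = 0.0153 m, L = 0.051 m, θ = 43.2°: √(L² − r² sin²θ) = 0.049913 m.
v = −0.0153·250.9·0.68455·[1 + 0.0153·0.72897/0.049913] = -3.2153 m/s.
|v| = 3.2153 m/s.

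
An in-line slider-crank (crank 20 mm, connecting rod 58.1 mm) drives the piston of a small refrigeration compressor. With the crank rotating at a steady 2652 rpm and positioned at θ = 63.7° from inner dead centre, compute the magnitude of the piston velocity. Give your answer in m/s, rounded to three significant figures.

ω = 2π·2652/60 = 277.7 rad/s
For an in-line slider-crank, x = r cosθ + √(L² − r² sin²θ), so v = −rω sinθ·[1 + r cosθ/√(L² − r² sin²θ)].
With r = 0.02 m, L = 0.0581 m, θ = 63.7°: √(L² − r² sin²θ) = 0.055264 m.
v = −0.02·277.7·0.89649·[1 + 0.02·0.44307/0.055264] = -5.7778 m/s.
|v| = 5.7778 m/s.

5.78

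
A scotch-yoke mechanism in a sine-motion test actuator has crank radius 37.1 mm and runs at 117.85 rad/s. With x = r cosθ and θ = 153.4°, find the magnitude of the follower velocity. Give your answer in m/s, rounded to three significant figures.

1.96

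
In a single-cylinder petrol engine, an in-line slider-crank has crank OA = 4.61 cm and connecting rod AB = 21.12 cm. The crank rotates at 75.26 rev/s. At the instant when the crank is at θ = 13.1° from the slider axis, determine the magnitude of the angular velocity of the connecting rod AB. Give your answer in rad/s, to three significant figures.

ω = 472.9 rad/s (converted from 75.26 rev/s).
The rod makes angle φ with the slider axis where L sinφ = r sinθ; differentiating, L cosφ·φ̇ = r ω cosθ.
L cosφ = √(L² − r² sin²θ) = 0.21094 m.
|ω_rod| = r ω |cosθ| / √(L² − r² sin²θ) = 0.0461·472.9·0.97398/0.21094 = 100.65 rad/s.

101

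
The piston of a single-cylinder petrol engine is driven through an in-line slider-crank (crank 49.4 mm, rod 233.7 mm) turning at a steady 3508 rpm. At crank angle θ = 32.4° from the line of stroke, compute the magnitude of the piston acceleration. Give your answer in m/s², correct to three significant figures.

ω = 2π·3508/60 = 367.4 rad/s
x(θ) = r cosθ + √(L² − r² sin²θ); with ω constant, a = ω²·d²x/dθ².
d²x/dθ² = −r cosθ − r²(cos2θ)/√u − r⁴ sin²2θ/(4u^{3/2}),  u = L² − r² sin²θ = 0.053915 m².
Substituting r = 0.0494 m, L = 0.2337 m, θ = 32.4°: d²x/dθ² = -0.046282 m.
a = ω²·d²x/dθ² = (367.4)²·(-0.046282) = -6245.8 m/s²;  |a| = 6245.8 m/s².

6250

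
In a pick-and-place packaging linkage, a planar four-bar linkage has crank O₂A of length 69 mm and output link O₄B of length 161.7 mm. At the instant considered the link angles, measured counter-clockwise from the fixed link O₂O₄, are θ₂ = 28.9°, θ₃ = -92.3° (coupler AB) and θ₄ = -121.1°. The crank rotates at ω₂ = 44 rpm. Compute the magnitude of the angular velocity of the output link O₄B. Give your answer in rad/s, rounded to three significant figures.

3.49

ω₂ = 4.608 rad/s (from 44 rpm).
Differentiating the loop-closure r₂e^{iθ₂}+r₃e^{iθ₃}=r₁+r₄e^{iθ₄} gives r₂ω₂e^{iθ₂}+r₃ω₃e^{iθ₃}=r₄ω₄e^{iθ₄}.
Eliminating the other unknown: ω₄ = r₂ω₂ sin(θ₂−θ₃) / [r₄ sin(θ₄−θ₃)].
Numerator sine = +0.85536; denominator sine = -0.48175.
Result = 0.069·4.608·(+0.85536) / (0.1617·(-0.48175)) = -3.491 rad/s; magnitude 3.491 rad/s.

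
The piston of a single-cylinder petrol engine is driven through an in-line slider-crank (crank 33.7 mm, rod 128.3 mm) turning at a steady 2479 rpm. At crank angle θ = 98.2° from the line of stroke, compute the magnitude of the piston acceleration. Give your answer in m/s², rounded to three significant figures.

916

ω = 2π·2479/60 = 259.6 rad/s
x(θ) = r cosθ + √(L² − r² sin²θ); with ω constant, a = ω²·d²x/dθ².
d²x/dθ² = −r cosθ − r²(cos2θ)/√u − r⁴ sin²2θ/(4u^{3/2}),  u = L² − r² sin²θ = 0.0153483 m².
Substituting r = 0.0337 m, L = 0.1283 m, θ = 98.2°: d²x/dθ² = +0.013587 m.
a = ω²·d²x/dθ² = (259.6)²·(+0.013587) = +915.67 m/s²;  |a| = 915.67 m/s².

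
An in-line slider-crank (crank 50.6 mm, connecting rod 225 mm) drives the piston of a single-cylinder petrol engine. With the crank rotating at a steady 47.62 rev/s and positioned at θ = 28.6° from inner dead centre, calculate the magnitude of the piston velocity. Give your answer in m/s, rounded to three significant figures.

ω = 2π·47.6 = 299.2 rad/s
For an in-line slider-crank, x = r cosθ + √(L² − r² sin²θ), so v = −rω sinθ·[1 + r cosθ/√(L² − r² sin²θ)].
With r = 0.0506 m, L = 0.225 m, θ = 28.6°: √(L² − r² sin²θ) = 0.22369 m.
v = −0.0506·299.2·0.47869·[1 + 0.0506·0.87798/0.22369] = -8.6866 m/s.
|v| = 8.6866 m/s.

8.69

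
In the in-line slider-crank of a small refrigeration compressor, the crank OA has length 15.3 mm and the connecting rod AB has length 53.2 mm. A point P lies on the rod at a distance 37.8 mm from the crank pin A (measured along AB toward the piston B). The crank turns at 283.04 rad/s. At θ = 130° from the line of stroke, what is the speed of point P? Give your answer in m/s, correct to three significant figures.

2.98

ω = 283 rad/s.  Crank-pin speed |V_A| = rω = 4.3305 m/s, perpendicular to OA.
Rod angle: sinφ = −(r/L) sinθ ⇒ φ = -12.727°; ω_rod = −rω cosθ/√(L²−r²sin²θ) = +53.641 rad/s.
V_P = V_A + ω_rod × AP, with AP = 0.0378 m along the rod.
Components: V_Px = −rω sinθ − a·ω_rod·sinφ = -2.8707 m/s;  V_Py = rω cosθ + a·ω_rod·cosφ = -0.80578 m/s.
|V_P| = √(V_Px² + V_Py²) = 2.9816 m/s.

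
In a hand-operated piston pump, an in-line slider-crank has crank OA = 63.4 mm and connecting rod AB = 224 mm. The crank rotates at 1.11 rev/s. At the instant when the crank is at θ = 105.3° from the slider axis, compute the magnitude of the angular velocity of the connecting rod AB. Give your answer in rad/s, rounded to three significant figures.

0.541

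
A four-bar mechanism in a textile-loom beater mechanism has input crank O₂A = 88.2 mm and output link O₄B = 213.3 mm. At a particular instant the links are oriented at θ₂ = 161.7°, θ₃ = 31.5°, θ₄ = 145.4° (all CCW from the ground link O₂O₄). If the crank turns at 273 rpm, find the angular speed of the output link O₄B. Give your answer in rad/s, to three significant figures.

9.88

ω₂ = 28.59 rad/s (from 273 rpm).
Differentiating the loop-closure r₂e^{iθ₂}+r₃e^{iθ₃}=r₁+r₄e^{iθ₄} gives r₂ω₂e^{iθ₂}+r₃ω₃e^{iθ₃}=r₄ω₄e^{iθ₄}.
Eliminating the other unknown: ω₄ = r₂ω₂ sin(θ₂−θ₃) / [r₄ sin(θ₄−θ₃)].
Numerator sine = +0.76380; denominator sine = +0.91425.
Result = 0.0882·28.59·(+0.76380) / (0.2133·(+0.91425)) = +9.876 rad/s; magnitude 9.876 rad/s.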